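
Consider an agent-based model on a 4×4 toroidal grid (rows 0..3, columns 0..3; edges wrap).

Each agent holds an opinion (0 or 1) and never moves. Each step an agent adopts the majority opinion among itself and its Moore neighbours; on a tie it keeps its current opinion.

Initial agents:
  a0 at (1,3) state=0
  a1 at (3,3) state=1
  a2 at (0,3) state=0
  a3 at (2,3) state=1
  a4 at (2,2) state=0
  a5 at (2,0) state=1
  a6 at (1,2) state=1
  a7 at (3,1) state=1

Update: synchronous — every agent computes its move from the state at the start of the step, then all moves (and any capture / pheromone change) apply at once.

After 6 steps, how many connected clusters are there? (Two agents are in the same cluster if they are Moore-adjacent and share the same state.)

2

t=1: a0@(1,3):0 a1@(3,3):1 a2@(0,3):0 a3@(2,3):1 a4@(2,2):1 a5@(2,0):1 a6@(1,2):0 a7@(3,1):1
t=2: (unchanged — steady state)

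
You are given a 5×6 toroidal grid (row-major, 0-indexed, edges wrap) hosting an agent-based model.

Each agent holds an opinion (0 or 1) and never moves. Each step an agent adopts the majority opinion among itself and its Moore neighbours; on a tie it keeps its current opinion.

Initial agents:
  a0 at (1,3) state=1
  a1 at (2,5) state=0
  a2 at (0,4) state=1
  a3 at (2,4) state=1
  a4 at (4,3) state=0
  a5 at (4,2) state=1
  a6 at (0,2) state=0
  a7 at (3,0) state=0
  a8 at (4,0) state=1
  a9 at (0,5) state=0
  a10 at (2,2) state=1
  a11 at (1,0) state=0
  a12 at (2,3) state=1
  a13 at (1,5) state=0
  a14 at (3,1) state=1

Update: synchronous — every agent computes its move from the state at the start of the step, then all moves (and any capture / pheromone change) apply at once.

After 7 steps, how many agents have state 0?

t=1: a0@(1,3):1 a1@(2,5):0 a2@(0,4):0 a3@(2,4):1 a4@(4,3):0 a5@(4,2):1 a6@(0,2):0 a7@(3,0):0 a8@(4,0):1 a9@(0,5):0 a10@(2,2):1 a11@(1,0):0 a12@(2,3):1 a13@(1,5):0 a14@(3,1):1
t=2: (unchanged — steady state)

8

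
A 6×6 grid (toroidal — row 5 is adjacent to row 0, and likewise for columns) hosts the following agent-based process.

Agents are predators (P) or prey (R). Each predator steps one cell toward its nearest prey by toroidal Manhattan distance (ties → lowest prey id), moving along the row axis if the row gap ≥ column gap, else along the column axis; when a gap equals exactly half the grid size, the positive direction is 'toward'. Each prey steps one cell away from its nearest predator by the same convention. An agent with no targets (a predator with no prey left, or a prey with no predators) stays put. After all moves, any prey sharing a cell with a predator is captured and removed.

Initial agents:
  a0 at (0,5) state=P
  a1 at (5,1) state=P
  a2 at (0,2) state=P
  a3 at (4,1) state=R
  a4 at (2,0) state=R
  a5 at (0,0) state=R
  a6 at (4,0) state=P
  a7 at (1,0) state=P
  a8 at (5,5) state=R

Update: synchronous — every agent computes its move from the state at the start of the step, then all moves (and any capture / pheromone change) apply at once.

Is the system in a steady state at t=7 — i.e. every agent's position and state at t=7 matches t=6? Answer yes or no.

no

t=1: a0@(0,0):P a1@(4,1):P a2@(0,1):P a3@(3,1):R a4@(3,0):R a6@(4,1):P a7@(2,0):P a8@(4,5):R
t=2: a0@(1,0):P a1@(3,1):P a2@(1,1):P a3@(2,1):R a4@(4,0):R a6@(3,1):P a7@(3,0):P a8@(4,4):R
t=3: a0@(2,0):P a1@(2,1):P a2@(2,1):P a3@(1,1):R a4@(5,0):R a6@(2,1):P a7@(4,0):P a8@(4,3):R
t=4: a0@(1,0):P a1@(1,1):P a2@(1,1):P a3@(0,1):R a4@(0,0):R a6@(1,1):P a7@(5,0):P a8@(4,2):R
t=5: a0@(0,0):P a1@(0,1):P a2@(0,1):P a3@(5,1):R a4@(5,0):R a6@(0,1):P a7@(0,0):P a8@(4,3):R
t=6: a0@(5,0):P a1@(5,1):P a2@(5,1):P a3@(4,1):R a4@(4,0):R a6@(5,1):P a7@(5,0):P a8@(3,3):R
t=7: a0@(4,0):P a1@(4,1):P a2@(4,1):P a3@(3,1):R a4@(3,0):R a6@(4,1):P a7@(4,0):P a8@(2,3):R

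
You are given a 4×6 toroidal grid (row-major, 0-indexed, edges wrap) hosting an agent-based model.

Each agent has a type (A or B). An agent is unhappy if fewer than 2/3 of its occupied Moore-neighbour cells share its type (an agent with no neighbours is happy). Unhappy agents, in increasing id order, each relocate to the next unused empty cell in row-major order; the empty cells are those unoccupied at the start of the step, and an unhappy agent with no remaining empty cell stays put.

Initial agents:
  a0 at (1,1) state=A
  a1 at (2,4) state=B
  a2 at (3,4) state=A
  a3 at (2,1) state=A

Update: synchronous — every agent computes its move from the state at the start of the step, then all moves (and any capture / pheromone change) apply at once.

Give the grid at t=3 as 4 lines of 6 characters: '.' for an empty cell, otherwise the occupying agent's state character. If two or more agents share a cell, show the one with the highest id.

AB..A.
......
.A....
......

t=1: a0@(1,1):A a1@(0,0):B a2@(0,1):A a3@(2,1):A
t=2: a0@(1,1):A a1@(0,2):B a2@(0,3):A a3@(2,1):A
t=3: a0@(0,0):A a1@(0,1):B a2@(0,4):A a3@(2,1):A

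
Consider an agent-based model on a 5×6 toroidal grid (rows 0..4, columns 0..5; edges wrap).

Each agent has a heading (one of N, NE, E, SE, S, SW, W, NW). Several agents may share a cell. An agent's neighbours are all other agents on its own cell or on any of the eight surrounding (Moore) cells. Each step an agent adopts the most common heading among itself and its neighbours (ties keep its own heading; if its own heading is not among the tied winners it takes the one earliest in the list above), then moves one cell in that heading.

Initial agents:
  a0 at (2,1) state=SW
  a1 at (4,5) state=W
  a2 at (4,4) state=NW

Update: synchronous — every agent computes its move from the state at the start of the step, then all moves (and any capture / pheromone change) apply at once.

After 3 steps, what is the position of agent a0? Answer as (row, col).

(0, 4)

t=1: a0@(3,0):SW a1@(4,4):W a2@(3,3):NW
t=2: a0@(4,5):SW a1@(4,3):W a2@(2,2):NW
t=3: a0@(0,4):SW a1@(4,2):W a2@(1,1):NW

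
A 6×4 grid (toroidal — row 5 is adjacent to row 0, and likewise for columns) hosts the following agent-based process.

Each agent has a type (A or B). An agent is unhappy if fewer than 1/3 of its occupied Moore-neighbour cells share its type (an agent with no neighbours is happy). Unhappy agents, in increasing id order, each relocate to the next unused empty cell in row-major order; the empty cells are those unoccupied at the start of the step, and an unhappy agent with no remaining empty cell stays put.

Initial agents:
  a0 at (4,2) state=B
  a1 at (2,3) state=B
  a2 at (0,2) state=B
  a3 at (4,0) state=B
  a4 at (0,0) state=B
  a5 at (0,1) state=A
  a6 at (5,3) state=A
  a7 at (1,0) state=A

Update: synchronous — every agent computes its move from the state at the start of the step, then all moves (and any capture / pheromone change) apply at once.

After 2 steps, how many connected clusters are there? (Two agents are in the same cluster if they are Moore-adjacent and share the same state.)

t=1: a0@(0,3):B a1@(1,1):B a2@(1,2):B a3@(1,3):B a4@(2,0):B a5@(0,1):A a6@(2,1):A a7@(1,0):A
t=2: a0@(0,3):B a1@(1,1):B a2@(1,2):B a3@(1,3):B a4@(2,0):B a5@(0,1):A a6@(0,0):A a7@(1,0):A

2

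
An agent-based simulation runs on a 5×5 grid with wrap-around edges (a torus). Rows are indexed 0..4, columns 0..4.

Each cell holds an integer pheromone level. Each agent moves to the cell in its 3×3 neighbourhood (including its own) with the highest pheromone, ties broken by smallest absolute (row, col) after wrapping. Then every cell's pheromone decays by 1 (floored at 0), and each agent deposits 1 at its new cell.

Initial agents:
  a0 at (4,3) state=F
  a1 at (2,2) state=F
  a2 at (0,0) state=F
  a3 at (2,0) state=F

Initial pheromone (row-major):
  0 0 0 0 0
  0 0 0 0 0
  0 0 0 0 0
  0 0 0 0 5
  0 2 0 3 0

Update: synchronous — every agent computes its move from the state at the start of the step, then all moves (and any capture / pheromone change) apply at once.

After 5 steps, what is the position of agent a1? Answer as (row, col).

(1, 1)

t=1: a0@(3,4) a1@(1,1) a2@(4,1) a3@(3,4) | pheromone: 0 0 0 0 0 / 0 1 0 0 0 / 0 0 0 0 0 / 0 0 0 0 6 / 0 2 0 2 0
t=2: a0@(3,4) a1@(1,1) a2@(4,1) a3@(3,4) | pheromone: 0 0 0 0 0 / 0 1 0 0 0 / 0 0 0 0 0 / 0 0 0 0 7 / 0 2 0 1 0
t=3: a0@(3,4) a1@(1,1) a2@(4,1) a3@(3,4) | pheromone: 0 0 0 0 0 / 0 1 0 0 0 / 0 0 0 0 0 / 0 0 0 0 8 / 0 2 0 0 0
t=4: a0@(3,4) a1@(1,1) a2@(4,1) a3@(3,4) | pheromone: 0 0 0 0 0 / 0 1 0 0 0 / 0 0 0 0 0 / 0 0 0 0 9 / 0 2 0 0 0
t=5: a0@(3,4) a1@(1,1) a2@(4,1) a3@(3,4) | pheromone: 0 0 0 0 0 / 0 1 0 0 0 / 0 0 0 0 0 / 0 0 0 0 10 / 0 2 0 0 0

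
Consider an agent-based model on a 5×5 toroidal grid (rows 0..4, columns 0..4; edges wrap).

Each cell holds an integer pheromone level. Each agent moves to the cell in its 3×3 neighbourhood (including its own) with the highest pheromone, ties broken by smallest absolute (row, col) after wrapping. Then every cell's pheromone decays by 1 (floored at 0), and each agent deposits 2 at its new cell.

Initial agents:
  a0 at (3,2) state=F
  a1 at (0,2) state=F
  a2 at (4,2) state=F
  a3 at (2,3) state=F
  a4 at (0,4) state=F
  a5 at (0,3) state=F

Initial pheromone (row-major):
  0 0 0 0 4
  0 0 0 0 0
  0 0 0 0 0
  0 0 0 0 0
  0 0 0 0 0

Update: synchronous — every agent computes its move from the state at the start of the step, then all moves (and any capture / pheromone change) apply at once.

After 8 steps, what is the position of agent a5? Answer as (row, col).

t=1: a0@(2,1) a1@(0,1) a2@(0,1) a3@(1,2) a4@(0,4) a5@(0,4) | pheromone: 0 4 0 0 7 / 0 0 2 0 0 / 0 2 0 0 0 / 0 0 0 0 0 / 0 0 0 0 0
t=2: a0@(1,2) a1@(0,1) a2@(0,1) a3@(0,1) a4@(0,4) a5@(0,4) | pheromone: 0 9 0 0 10 / 0 0 3 0 0 / 0 1 0 0 0 / 0 0 0 0 0 / 0 0 0 0 0
t=3: a0@(0,1) a1@(0,1) a2@(0,1) a3@(0,1) a4@(0,4) a5@(0,4) | pheromone: 0 16 0 0 13 / 0 0 2 0 0 / 0 0 0 0 0 / 0 0 0 0 0 / 0 0 0 0 0
t=4: a0@(0,1) a1@(0,1) a2@(0,1) a3@(0,1) a4@(0,4) a5@(0,4) | pheromone: 0 23 0 0 16 / 0 0 1 0 0 / 0 0 0 0 0 / 0 0 0 0 0 / 0 0 0 0 0
t=5: a0@(0,1) a1@(0,1) a2@(0,1) a3@(0,1) a4@(0,4) a5@(0,4) | pheromone: 0 30 0 0 19 / 0 0 0 0 0 / 0 0 0 0 0 / 0 0 0 0 0 / 0 0 0 0 0
t=6: a0@(0,1) a1@(0,1) a2@(0,1) a3@(0,1) a4@(0,4) a5@(0,4) | pheromone: 0 37 0 0 22 / 0 0 0 0 0 / 0 0 0 0 0 / 0 0 0 0 0 / 0 0 0 0 0
t=7: a0@(0,1) a1@(0,1) a2@(0,1) a3@(0,1) a4@(0,4) a5@(0,4) | pheromone: 0 44 0 0 25 / 0 0 0 0 0 / 0 0 0 0 0 / 0 0 0 0 0 / 0 0 0 0 0
t=8: a0@(0,1) a1@(0,1) a2@(0,1) a3@(0,1) a4@(0,4) a5@(0,4) | pheromone: 0 51 0 0 28 / 0 0 0 0 0 / 0 0 0 0 0 / 0 0 0 0 0 / 0 0 0 0 0

(0, 4)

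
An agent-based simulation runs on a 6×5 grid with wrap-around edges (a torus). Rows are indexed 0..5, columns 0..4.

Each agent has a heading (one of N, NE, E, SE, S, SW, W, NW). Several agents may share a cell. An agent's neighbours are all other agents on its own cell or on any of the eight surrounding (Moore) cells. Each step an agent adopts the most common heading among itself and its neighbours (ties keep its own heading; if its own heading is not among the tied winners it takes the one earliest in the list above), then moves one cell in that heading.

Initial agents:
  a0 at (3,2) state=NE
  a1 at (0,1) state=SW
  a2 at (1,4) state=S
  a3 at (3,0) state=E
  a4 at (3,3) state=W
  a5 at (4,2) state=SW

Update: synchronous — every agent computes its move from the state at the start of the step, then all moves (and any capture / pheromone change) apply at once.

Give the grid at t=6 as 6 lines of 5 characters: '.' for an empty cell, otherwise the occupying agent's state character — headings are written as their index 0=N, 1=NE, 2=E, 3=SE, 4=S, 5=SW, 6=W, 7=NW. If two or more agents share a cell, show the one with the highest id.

5....
....4
.....
..6..
.5...
5....

t=1: a0@(2,3):NE a1@(1,0):SW a2@(2,4):S a3@(3,1):E a4@(3,2):W a5@(5,1):SW
t=2: a0@(1,4):NE a1@(2,4):SW a2@(3,4):S a3@(3,2):E a4@(3,1):W a5@(0,0):SW
t=3: a0@(2,3):SW a1@(3,3):SW a2@(4,4):S a3@(3,3):E a4@(3,0):W a5@(1,4):SW
t=4: a0@(3,2):SW a1@(4,2):SW a2@(5,4):S a3@(4,2):SW a4@(3,4):W a5@(2,3):SW
t=5: a0@(4,1):SW a1@(5,1):SW a2@(0,4):S a3@(5,1):SW a4@(3,3):W a5@(3,2):SW
t=6: a0@(5,0):SW a1@(0,0):SW a2@(1,4):S a3@(0,0):SW a4@(3,2):W a5@(4,1):SW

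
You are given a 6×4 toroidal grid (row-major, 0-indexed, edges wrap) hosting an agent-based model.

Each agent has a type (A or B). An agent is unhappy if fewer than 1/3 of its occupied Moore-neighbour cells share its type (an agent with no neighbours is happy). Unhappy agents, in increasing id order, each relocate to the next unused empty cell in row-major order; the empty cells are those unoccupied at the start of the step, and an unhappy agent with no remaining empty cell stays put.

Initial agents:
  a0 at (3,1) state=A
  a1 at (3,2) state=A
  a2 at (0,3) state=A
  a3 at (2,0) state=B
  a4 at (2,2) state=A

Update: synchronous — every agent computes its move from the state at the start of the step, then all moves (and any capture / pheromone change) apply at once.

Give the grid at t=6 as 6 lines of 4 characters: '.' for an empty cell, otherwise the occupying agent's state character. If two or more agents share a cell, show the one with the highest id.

t=1: a0@(3,1):A a1@(3,2):A a2@(0,3):A a3@(0,0):B a4@(2,2):A
t=2: a0@(3,1):A a1@(3,2):A a2@(0,1):A a3@(0,2):B a4@(2,2):A
t=3: a0@(3,1):A a1@(3,2):A a2@(0,0):A a3@(0,3):B a4@(2,2):A
t=4: a0@(3,1):A a1@(3,2):A a2@(0,1):A a3@(0,2):B a4@(2,2):A
t=5: a0@(3,1):A a1@(3,2):A a2@(0,0):A a3@(0,3):B a4@(2,2):A
t=6: a0@(3,1):A a1@(3,2):A a2@(0,1):A a3@(0,2):B a4@(2,2):A

.AB.
....
..A.
.AA.
....
....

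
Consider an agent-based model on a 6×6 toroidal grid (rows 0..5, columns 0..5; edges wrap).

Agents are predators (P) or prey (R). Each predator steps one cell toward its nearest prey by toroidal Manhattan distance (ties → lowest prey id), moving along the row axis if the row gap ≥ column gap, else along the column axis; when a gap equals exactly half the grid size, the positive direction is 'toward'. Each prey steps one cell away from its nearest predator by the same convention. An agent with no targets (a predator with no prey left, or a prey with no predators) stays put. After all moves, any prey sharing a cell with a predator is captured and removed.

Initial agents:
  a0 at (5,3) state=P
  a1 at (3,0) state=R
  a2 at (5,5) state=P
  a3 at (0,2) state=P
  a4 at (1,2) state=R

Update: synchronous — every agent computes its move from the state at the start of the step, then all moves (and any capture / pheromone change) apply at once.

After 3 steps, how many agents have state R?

t=1: a0@(0,3):P a1@(2,0):R a2@(4,5):P a3@(1,2):P a4@(2,2):R
t=2: a0@(1,3):P a1@(1,0):R a2@(3,5):P a3@(2,2):P a4@(3,2):R
t=3: a0@(1,4):P a1@(1,5):R a2@(2,5):P a3@(3,2):P a4@(4,2):R

2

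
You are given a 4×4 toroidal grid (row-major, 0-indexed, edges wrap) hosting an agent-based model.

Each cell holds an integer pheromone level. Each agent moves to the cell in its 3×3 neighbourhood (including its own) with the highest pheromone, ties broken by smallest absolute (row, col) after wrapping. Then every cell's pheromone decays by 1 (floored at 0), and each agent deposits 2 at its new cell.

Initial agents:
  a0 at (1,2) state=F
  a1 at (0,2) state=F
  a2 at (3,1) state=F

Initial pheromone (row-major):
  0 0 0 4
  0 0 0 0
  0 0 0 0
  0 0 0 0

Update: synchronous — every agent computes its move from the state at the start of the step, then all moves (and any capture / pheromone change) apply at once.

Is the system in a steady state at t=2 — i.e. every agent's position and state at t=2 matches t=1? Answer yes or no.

t=1: a0@(0,3) a1@(0,3) a2@(0,0) | pheromone: 2 0 0 7 / 0 0 0 0 / 0 0 0 0 / 0 0 0 0
t=2: a0@(0,3) a1@(0,3) a2@(0,3) | pheromone: 1 0 0 12 / 0 0 0 0 / 0 0 0 0 / 0 0 0 0

no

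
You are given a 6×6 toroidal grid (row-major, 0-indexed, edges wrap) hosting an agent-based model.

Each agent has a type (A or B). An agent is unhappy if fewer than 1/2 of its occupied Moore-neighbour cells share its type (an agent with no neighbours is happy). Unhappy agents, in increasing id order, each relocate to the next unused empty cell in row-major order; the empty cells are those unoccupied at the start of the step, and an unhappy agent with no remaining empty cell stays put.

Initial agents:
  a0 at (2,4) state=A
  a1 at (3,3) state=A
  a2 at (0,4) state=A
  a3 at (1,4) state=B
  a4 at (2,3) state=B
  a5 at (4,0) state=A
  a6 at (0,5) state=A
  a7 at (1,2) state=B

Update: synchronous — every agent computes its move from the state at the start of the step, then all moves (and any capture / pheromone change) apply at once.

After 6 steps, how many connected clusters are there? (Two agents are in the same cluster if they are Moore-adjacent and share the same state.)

3

t=1: a0@(0,0):A a1@(3,3):A a2@(0,4):A a3@(0,1):B a4@(2,3):B a5@(4,0):A a6@(0,5):A a7@(1,2):B
t=2: a0@(0,0):A a1@(0,2):A a2@(0,4):A a3@(0,1):B a4@(2,3):B a5@(4,0):A a6@(0,5):A a7@(1,2):B
t=3: a0@(0,0):A a1@(0,3):A a2@(0,4):A a3@(1,0):B a4@(2,3):B a5@(4,0):A a6@(0,5):A a7@(1,2):B
t=4: a0@(0,0):A a1@(0,3):A a2@(0,4):A a3@(0,1):B a4@(2,3):B a5@(4,0):A a6@(0,5):A a7@(1,2):B
t=5: (unchanged — steady state)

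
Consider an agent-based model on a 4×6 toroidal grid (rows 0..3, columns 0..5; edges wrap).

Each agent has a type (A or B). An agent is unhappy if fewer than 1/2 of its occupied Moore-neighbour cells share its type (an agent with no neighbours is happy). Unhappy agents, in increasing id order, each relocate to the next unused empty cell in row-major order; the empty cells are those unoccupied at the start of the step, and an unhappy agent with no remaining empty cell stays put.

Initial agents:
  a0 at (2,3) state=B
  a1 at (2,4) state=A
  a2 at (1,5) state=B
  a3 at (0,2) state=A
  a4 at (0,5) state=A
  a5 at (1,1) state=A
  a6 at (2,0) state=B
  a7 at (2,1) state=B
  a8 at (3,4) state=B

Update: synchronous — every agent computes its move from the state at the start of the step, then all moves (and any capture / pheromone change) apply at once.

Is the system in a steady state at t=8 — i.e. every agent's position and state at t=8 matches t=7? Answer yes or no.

t=1: a0@(2,3):B a1@(0,0):A a2@(0,1):B a3@(0,2):A a4@(0,3):A a5@(0,4):A a6@(2,0):B a7@(2,1):B a8@(1,0):B
t=2: a0@(2,3):B a1@(0,5):A a2@(1,1):B a3@(0,2):A a4@(0,3):A a5@(0,4):A a6@(2,0):B a7@(2,1):B a8@(1,0):B
t=3: (unchanged — steady state)

yes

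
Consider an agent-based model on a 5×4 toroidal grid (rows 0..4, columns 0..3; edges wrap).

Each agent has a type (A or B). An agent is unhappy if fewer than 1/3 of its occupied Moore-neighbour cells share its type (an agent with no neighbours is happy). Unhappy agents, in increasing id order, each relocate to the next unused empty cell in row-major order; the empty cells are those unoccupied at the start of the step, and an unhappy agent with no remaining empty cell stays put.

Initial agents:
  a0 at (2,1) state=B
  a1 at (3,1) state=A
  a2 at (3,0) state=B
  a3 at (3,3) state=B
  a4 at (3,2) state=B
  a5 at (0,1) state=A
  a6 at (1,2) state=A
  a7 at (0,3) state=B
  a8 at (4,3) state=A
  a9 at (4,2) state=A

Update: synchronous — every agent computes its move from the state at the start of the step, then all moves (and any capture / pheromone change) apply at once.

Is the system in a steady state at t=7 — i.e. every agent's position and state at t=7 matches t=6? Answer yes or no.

no

t=1: a0@(2,1):B a1@(0,0):A a2@(3,0):B a3@(3,3):B a4@(3,2):B a5@(0,1):A a6@(1,2):A a7@(0,2):B a8@(1,0):A a9@(4,2):A
t=2: a0@(2,1):B a1@(0,0):A a2@(3,0):B a3@(3,3):B a4@(3,2):B a5@(0,1):A a6@(1,2):A a7@(0,3):B a8@(1,0):A a9@(1,1):A
t=3: a0@(2,1):B a1@(0,0):A a2@(3,0):B a3@(3,3):B a4@(3,2):B a5@(0,1):A a6@(1,2):A a7@(0,2):B a8@(1,0):A a9@(1,1):A
t=4: a0@(2,1):B a1@(0,0):A a2@(3,0):B a3@(3,3):B a4@(3,2):B a5@(0,1):A a6@(1,2):A a7@(0,3):B a8@(1,0):A a9@(1,1):A
t=5: a0@(2,1):B a1@(0,0):A a2@(3,0):B a3@(3,3):B a4@(3,2):B a5@(0,1):A a6@(1,2):A a7@(0,2):B a8@(1,0):A a9@(1,1):A
t=6: a0@(2,1):B a1@(0,0):A a2@(3,0):B a3@(3,3):B a4@(3,2):B a5@(0,1):A a6@(1,2):A a7@(0,3):B a8@(1,0):A a9@(1,1):A
t=7: a0@(2,1):B a1@(0,0):A a2@(3,0):B a3@(3,3):B a4@(3,2):B a5@(0,1):A a6@(1,2):A a7@(0,2):B a8@(1,0):A a9@(1,1):A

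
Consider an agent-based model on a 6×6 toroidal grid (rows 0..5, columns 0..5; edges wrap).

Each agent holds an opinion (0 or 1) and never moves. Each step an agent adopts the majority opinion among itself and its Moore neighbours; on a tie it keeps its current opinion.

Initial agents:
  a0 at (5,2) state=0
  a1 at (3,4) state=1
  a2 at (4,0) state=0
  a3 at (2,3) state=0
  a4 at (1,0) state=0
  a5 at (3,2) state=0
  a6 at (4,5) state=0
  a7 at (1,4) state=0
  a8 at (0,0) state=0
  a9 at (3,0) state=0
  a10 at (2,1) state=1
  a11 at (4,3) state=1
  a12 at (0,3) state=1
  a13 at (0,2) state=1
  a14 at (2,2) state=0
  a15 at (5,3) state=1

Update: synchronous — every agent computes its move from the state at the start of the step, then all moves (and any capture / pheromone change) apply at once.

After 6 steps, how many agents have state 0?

10

t=1: a0@(5,2):1 a1@(3,4):1 a2@(4,0):0 a3@(2,3):0 a4@(1,0):0 a5@(3,2):0 a6@(4,5):0 a7@(1,4):0 a8@(0,0):0 a9@(3,0):0 a10@(2,1):0 a11@(4,3):1 a12@(0,3):1 a13@(0,2):1 a14@(2,2):0 a15@(5,3):1
t=2: (unchanged — steady state)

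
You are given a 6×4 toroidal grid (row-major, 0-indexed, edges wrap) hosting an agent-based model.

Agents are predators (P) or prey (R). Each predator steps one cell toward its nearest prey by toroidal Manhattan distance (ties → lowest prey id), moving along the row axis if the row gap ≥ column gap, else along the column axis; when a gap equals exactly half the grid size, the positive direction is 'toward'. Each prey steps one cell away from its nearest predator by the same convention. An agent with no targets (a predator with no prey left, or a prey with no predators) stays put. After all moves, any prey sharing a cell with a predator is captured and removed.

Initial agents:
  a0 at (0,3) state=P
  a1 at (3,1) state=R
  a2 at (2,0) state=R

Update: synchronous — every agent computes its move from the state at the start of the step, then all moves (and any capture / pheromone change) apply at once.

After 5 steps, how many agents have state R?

t=1: a0@(1,3):P a1@(2,1):R a2@(3,0):R
t=2: a0@(1,0):P a1@(2,0):R a2@(4,0):R
t=3: a0@(2,0):P a1@(3,0):R a2@(3,0):R
t=4: a0@(3,0):P a1@(4,0):R a2@(4,0):R
t=5: a0@(4,0):P a1@(5,0):R a2@(5,0):R

2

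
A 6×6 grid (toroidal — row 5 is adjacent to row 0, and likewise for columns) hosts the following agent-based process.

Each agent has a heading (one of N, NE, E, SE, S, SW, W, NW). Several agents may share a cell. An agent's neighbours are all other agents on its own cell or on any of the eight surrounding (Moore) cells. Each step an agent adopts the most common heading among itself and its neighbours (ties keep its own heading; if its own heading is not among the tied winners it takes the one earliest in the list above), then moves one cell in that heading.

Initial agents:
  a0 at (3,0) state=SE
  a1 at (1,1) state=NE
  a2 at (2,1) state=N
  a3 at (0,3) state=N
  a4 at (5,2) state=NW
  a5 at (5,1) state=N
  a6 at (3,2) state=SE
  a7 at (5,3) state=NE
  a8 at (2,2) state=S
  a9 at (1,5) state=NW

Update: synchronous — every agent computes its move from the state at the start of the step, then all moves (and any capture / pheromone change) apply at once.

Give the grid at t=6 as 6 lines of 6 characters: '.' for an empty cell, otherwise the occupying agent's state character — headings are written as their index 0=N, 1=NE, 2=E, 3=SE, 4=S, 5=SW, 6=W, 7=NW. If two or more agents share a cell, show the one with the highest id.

t=1: a0@(4,1):SE a1@(0,2):NE a2@(3,2):SE a3@(5,3):N a4@(4,2):N a5@(4,1):N a6@(4,3):SE a7@(4,4):NE a8@(3,2):S a9@(0,4):NW
t=2: a0@(5,2):SE a1@(5,3):NE a2@(4,3):SE a3@(4,3):N a4@(3,2):N a5@(3,1):N a6@(5,4):SE a7@(3,5):NE a8@(4,3):SE a9@(5,3):NW
t=3: a0@(0,3):SE a1@(0,4):SE a2@(5,4):SE a3@(5,4):SE a4@(2,2):N a5@(2,1):N a6@(0,5):SE a7@(2,0):NE a8@(5,4):SE a9@(0,4):SE
t=4: a0@(1,4):SE a1@(1,5):SE a2@(0,5):SE a3@(0,5):SE a4@(1,2):N a5@(1,1):N a6@(1,0):SE a7@(1,1):NE a8@(0,5):SE a9@(1,5):SE
t=5: a0@(2,5):SE a1@(2,0):SE a2@(1,0):SE a3@(1,0):SE a4@(0,2):N a5@(0,1):N a6@(2,1):SE a7@(0,1):N a8@(1,0):SE a9@(2,0):SE
t=6: a0@(3,0):SE a1@(3,1):SE a2@(2,1):SE a3@(2,1):SE a4@(5,2):N a5@(5,1):N a6@(3,2):SE a7@(5,1):N a8@(2,1):SE a9@(3,1):SE

......
......
.3....
333...
......
.00...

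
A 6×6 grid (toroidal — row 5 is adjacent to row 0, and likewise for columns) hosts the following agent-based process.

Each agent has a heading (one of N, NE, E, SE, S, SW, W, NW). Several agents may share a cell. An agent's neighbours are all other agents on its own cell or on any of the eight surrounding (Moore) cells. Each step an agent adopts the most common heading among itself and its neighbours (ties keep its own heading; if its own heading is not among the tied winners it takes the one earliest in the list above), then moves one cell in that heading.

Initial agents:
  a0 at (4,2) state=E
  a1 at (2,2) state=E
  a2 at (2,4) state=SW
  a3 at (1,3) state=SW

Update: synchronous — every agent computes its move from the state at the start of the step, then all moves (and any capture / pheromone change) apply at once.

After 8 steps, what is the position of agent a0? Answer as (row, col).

(2, 2)

t=1: a0@(4,3):E a1@(2,3):E a2@(3,3):SW a3@(2,2):SW
t=2: a0@(4,4):E a1@(3,2):SW a2@(4,2):SW a3@(3,1):SW
t=3: a0@(4,5):E a1@(4,1):SW a2@(5,1):SW a3@(4,0):SW
t=4: a0@(4,0):E a1@(5,0):SW a2@(0,0):SW a3@(5,5):SW
t=5: a0@(5,5):SW a1@(0,5):SW a2@(1,5):SW a3@(0,4):SW
t=6: a0@(0,4):SW a1@(1,4):SW a2@(2,4):SW a3@(1,3):SW
t=7: a0@(1,3):SW a1@(2,3):SW a2@(3,3):SW a3@(2,2):SW
t=8: a0@(2,2):SW a1@(3,2):SW a2@(4,2):SW a3@(3,1):SW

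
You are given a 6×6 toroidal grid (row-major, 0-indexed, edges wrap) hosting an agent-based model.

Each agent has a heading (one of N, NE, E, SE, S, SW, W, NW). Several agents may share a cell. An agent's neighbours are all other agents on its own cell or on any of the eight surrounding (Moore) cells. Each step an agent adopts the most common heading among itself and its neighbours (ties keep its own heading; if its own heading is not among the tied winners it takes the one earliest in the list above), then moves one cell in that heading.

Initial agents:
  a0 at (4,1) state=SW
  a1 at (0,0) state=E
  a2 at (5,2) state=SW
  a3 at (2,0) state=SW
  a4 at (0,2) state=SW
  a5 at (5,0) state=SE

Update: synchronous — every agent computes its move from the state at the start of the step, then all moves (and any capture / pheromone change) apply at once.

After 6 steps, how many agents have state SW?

t=1: a0@(5,0):SW a1@(0,1):E a2@(0,1):SW a3@(3,5):SW a4@(1,1):SW a5@(0,1):SE
t=2: a0@(0,5):SW a1@(1,0):SW a2@(1,0):SW a3@(4,4):SW a4@(2,0):SW a5@(1,0):SW
t=3: a0@(1,4):SW a1@(2,5):SW a2@(2,5):SW a3@(5,3):SW a4@(3,5):SW a5@(2,5):SW
t=4: a0@(2,3):SW a1@(3,4):SW a2@(3,4):SW a3@(0,2):SW a4@(4,4):SW a5@(3,4):SW
t=5: a0@(3,2):SW a1@(4,3):SW a2@(4,3):SW a3@(1,1):SW a4@(5,3):SW a5@(4,3):SW
t=6: a0@(4,1):SW a1@(5,2):SW a2@(5,2):SW a3@(2,0):SW a4@(0,2):SW a5@(5,2):SW

6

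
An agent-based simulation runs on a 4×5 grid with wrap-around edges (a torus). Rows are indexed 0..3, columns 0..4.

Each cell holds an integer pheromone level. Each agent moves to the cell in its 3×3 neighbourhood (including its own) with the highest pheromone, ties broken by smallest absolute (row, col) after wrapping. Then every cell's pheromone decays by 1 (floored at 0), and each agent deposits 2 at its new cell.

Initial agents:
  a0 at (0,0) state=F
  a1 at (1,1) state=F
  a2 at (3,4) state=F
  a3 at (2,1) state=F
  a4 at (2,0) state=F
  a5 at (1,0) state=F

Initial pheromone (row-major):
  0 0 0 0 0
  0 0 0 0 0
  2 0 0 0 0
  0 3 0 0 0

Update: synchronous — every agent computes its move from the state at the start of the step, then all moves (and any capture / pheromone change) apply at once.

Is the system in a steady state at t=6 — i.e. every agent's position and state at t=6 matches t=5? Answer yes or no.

yes

t=1: a0@(3,1) a1@(2,0) a2@(2,0) a3@(3,1) a4@(3,1) a5@(2,0) | pheromone: 0 0 0 0 0 / 0 0 0 0 0 / 7 0 0 0 0 / 0 8 0 0 0
t=2: a0@(3,1) a1@(3,1) a2@(3,1) a3@(3,1) a4@(3,1) a5@(3,1) | pheromone: 0 0 0 0 0 / 0 0 0 0 0 / 6 0 0 0 0 / 0 19 0 0 0
t=3: a0@(3,1) a1@(3,1) a2@(3,1) a3@(3,1) a4@(3,1) a5@(3,1) | pheromone: 0 0 0 0 0 / 0 0 0 0 0 / 5 0 0 0 0 / 0 30 0 0 0
t=4: a0@(3,1) a1@(3,1) a2@(3,1) a3@(3,1) a4@(3,1) a5@(3,1) | pheromone: 0 0 0 0 0 / 0 0 0 0 0 / 4 0 0 0 0 / 0 41 0 0 0
t=5: a0@(3,1) a1@(3,1) a2@(3,1) a3@(3,1) a4@(3,1) a5@(3,1) | pheromone: 0 0 0 0 0 / 0 0 0 0 0 / 3 0 0 0 0 / 0 52 0 0 0
t=6: a0@(3,1) a1@(3,1) a2@(3,1) a3@(3,1) a4@(3,1) a5@(3,1) | pheromone: 0 0 0 0 0 / 0 0 0 0 0 / 2 0 0 0 0 / 0 63 0 0 0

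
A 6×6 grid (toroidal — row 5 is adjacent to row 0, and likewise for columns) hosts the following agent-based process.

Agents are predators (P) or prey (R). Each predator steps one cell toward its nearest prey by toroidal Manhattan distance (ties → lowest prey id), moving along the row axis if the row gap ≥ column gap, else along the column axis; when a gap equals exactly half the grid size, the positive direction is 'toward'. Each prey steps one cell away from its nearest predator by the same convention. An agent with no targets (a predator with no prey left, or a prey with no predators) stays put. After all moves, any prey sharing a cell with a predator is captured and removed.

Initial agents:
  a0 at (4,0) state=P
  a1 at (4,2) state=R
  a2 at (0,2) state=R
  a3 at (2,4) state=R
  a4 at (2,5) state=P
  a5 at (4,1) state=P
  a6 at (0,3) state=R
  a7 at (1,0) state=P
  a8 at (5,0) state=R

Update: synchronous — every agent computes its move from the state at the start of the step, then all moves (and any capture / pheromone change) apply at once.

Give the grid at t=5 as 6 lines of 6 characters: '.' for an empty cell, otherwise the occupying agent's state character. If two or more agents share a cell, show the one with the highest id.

....R.
......
PP...R
......
PR....
......

t=1: a0@(5,0):P a1@(4,3):R a2@(1,2):R a3@(2,3):R a4@(2,4):P a5@(4,2):P a6@(5,3):R a7@(0,0):P
t=2: a0@(5,1):P a1@(4,4):R a2@(1,1):R a3@(2,2):R a4@(2,3):P a5@(4,3):P a6@(0,3):R a7@(0,1):P
t=3: a0@(0,1):P a1@(4,5):R a2@(2,1):R a3@(2,1):R a4@(2,2):P a5@(4,4):P a6@(5,3):R a7@(1,1):P
t=4: a0@(1,1):P a1@(4,0):R a2@(2,0):R a3@(2,0):R a4@(2,1):P a5@(4,5):P a6@(0,3):R a7@(2,1):P
t=5: a0@(2,1):P a1@(4,1):R a2@(2,5):R a3@(2,5):R a4@(2,0):P a5@(4,0):P a6@(0,4):R a7@(2,0):P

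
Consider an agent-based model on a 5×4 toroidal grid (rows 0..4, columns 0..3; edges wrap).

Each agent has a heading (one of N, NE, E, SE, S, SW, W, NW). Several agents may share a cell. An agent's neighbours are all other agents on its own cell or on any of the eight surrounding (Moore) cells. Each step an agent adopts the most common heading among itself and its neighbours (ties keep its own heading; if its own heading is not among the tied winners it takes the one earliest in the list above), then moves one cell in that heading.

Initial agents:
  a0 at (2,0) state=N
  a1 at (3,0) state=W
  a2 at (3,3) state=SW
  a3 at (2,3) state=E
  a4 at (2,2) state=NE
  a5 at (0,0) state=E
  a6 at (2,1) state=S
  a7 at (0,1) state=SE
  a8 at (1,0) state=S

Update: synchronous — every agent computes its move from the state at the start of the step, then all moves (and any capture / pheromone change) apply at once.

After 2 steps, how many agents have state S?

5

t=1: a0@(3,0):S a1@(3,3):W a2@(4,2):SW a3@(2,0):E a4@(1,3):NE a5@(0,1):E a6@(3,1):S a7@(1,2):SE a8@(2,0):S
t=2: a0@(4,0):S a1@(4,3):S a2@(0,1):SW a3@(3,0):S a4@(0,0):NE a5@(0,2):E a6@(4,1):S a7@(2,3):SE a8@(3,0):S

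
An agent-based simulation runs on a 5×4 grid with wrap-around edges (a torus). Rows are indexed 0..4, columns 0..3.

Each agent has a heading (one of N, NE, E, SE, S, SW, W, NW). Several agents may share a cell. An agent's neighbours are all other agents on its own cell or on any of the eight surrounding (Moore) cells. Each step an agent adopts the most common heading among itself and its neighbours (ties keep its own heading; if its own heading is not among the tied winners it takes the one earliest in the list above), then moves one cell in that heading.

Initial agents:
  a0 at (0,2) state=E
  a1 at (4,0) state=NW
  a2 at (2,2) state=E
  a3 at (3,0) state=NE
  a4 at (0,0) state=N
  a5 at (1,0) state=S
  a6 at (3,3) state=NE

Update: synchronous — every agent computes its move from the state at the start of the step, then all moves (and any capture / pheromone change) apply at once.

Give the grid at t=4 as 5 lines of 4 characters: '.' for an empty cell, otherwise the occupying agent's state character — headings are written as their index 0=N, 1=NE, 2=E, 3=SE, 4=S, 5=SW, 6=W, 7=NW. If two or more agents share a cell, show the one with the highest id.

1.1.
.1..
....
..1.
1..1

t=1: a0@(0,3):E a1@(3,1):NE a2@(2,3):E a3@(2,1):NE a4@(4,0):N a5@(2,0):S a6@(2,0):NE
t=2: a0@(0,0):E a1@(2,2):NE a2@(2,0):E a3@(1,2):NE a4@(3,0):N a5@(1,1):NE a6@(1,1):NE
t=3: a0@(4,1):NE a1@(1,3):NE a2@(1,1):NE a3@(0,3):NE a4@(2,0):N a5@(0,2):NE a6@(0,2):NE
t=4: a0@(3,2):NE a1@(0,0):NE a2@(0,2):NE a3@(4,0):NE a4@(1,1):NE a5@(4,3):NE a6@(4,3):NE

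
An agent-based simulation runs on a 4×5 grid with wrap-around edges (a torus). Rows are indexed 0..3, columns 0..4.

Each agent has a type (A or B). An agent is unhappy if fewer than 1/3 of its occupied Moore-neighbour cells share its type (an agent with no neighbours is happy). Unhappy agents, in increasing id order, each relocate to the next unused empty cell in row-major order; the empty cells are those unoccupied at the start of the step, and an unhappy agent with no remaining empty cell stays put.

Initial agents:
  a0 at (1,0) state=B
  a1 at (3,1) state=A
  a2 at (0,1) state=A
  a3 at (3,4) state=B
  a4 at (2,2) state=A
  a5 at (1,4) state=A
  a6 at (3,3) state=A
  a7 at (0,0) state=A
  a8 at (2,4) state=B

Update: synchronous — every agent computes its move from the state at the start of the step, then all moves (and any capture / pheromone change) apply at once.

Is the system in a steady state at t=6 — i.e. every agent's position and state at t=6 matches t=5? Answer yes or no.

t=1: a0@(0,2):B a1@(3,1):A a2@(0,1):A a3@(3,4):B a4@(2,2):A a5@(1,4):A a6@(3,3):A a7@(0,0):A a8@(2,4):B
t=2: a0@(0,3):B a1@(3,1):A a2@(0,1):A a3@(3,4):B a4@(2,2):A a5@(1,4):A a6@(0,4):A a7@(0,0):A a8@(2,4):B
t=3: (unchanged — steady state)

yes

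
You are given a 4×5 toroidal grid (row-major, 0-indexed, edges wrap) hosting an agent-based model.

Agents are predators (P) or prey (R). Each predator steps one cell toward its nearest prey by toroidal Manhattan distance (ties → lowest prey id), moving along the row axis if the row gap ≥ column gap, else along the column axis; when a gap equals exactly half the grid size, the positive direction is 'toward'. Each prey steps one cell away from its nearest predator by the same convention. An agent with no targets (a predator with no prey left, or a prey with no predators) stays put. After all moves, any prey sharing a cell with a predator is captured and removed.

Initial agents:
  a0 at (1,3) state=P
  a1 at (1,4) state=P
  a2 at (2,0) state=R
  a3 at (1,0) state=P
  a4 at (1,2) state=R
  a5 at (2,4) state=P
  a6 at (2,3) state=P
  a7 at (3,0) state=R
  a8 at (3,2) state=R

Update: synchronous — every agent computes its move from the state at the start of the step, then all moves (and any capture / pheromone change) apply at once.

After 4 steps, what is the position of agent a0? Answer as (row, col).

(1, 4)

t=1: a0@(1,2):P a1@(2,4):P a2@(3,0):R a3@(2,0):P a4@(1,1):R a5@(2,0):P a6@(2,4):P a8@(0,2):R
t=2: a0@(1,1):P a1@(3,4):P a2@(0,0):R a3@(3,0):P a4@(1,0):R a5@(3,0):P a6@(3,4):P a8@(3,2):R
t=3: a0@(1,0):P a1@(0,4):P a3@(0,0):P a4@(1,4):R a5@(0,0):P a6@(0,4):P a8@(3,1):R
t=4: a0@(1,4):P a1@(1,4):P a3@(1,0):P a4@(1,3):R a5@(1,0):P a6@(1,4):P a8@(2,1):R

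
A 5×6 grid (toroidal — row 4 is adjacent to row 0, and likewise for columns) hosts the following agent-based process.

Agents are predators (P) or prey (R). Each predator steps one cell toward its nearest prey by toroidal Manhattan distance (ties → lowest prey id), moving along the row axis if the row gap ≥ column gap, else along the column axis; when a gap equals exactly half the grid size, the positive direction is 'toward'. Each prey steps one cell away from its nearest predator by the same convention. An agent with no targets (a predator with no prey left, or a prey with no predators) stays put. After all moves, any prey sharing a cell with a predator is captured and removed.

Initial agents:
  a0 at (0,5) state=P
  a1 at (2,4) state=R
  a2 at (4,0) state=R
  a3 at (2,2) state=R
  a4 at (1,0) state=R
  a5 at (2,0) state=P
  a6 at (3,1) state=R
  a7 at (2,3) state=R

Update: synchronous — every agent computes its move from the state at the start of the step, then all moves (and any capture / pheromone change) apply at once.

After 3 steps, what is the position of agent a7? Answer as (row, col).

(2, 2)

t=1: a0@(4,5):P a1@(2,3):R a2@(3,0):R a3@(2,3):R a4@(0,0):R a5@(1,0):P a6@(4,1):R a7@(2,2):R
t=2: a0@(3,5):P a1@(1,3):R a2@(2,0):R a3@(1,3):R a4@(4,0):R a5@(0,0):P a6@(4,2):R a7@(2,3):R
t=3: a0@(2,5):P a1@(0,3):R a2@(1,0):R a3@(0,3):R a4@(3,0):R a5@(4,0):P a6@(4,3):R a7@(2,2):R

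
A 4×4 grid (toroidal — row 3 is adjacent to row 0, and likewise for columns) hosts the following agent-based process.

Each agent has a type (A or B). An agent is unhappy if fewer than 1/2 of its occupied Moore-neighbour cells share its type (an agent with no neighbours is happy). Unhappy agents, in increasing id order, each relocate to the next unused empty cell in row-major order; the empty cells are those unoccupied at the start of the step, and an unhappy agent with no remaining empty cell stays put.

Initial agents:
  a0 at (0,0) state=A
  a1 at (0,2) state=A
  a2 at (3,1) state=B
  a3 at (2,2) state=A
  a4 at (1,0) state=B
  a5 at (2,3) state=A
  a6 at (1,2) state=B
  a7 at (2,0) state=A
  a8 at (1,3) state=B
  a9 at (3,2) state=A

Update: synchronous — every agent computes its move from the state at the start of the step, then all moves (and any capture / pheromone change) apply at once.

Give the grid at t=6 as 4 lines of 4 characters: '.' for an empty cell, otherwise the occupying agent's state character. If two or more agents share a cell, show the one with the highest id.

t=1: a0@(0,1):A a1@(0,3):A a2@(1,1):B a3@(2,1):A a4@(3,0):B a5@(2,3):A a6@(3,3):B a7@(2,0):A a8@(1,3):B a9@(3,2):A
t=2: a0@(0,0):A a1@(0,2):A a2@(1,0):B a3@(2,1):A a4@(1,2):B a5@(2,2):A a6@(3,1):B a7@(2,0):A a8@(1,3):B a9@(3,2):A
t=3: a0@(0,1):A a1@(0,3):A a2@(1,1):B a3@(2,1):A a4@(2,3):B a5@(3,0):A a6@(3,3):B a7@(2,0):A a8@(1,3):B a9@(3,2):A
t=4: a0@(0,1):A a1@(0,3):A a2@(0,0):B a3@(2,1):A a4@(0,2):B a5@(3,0):A a6@(1,0):B a7@(1,2):A a8@(2,2):B a9@(3,2):A
t=5: a0@(0,1):A a1@(0,3):A a2@(1,1):B a3@(2,1):A a4@(1,3):B a5@(3,0):A a6@(2,0):B a7@(1,2):A a8@(2,3):B a9@(3,2):A
t=6: a0@(0,1):A a1@(0,3):A a2@(0,0):B a3@(2,1):A a4@(1,3):B a5@(3,0):A a6@(2,0):B a7@(1,2):A a8@(0,2):B a9@(3,2):A

BABA
..AB
BA..
A.A.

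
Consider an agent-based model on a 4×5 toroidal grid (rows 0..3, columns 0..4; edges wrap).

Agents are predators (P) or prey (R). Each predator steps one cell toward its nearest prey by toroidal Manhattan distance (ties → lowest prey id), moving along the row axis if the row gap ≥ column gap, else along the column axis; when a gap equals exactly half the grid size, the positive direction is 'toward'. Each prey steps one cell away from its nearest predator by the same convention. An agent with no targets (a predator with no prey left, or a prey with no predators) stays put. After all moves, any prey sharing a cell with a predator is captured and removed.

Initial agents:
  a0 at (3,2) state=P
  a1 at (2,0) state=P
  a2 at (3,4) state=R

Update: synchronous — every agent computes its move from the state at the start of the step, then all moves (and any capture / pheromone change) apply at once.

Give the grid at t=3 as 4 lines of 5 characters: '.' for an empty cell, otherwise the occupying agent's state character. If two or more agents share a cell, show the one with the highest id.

t=1: a0@(3,3):P a1@(3,0):P
t=2: (unchanged — steady state)

.....
.....
.....
P..P.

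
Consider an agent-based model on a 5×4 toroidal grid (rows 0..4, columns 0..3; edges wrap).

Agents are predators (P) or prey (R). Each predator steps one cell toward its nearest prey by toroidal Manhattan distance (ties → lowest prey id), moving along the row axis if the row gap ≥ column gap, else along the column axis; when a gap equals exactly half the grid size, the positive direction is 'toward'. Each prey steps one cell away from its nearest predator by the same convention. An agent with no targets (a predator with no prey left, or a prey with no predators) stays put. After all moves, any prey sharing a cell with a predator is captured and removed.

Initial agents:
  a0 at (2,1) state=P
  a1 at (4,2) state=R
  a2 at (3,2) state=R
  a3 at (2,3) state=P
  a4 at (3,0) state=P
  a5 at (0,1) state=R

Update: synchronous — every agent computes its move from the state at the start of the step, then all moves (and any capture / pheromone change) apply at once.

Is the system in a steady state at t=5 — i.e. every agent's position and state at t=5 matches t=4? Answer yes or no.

t=1: a0@(3,1):P a1@(0,2):R a2@(4,2):R a3@(3,3):P a4@(3,1):P a5@(4,1):R
t=2: a0@(4,1):P a1@(1,2):R a2@(0,2):R a3@(4,3):P a4@(4,1):P a5@(0,1):R
t=3: a0@(0,1):P a1@(2,2):R a2@(1,2):R a3@(0,3):P a4@(0,1):P a5@(1,1):R
t=4: a0@(1,1):P a1@(3,2):R a2@(2,2):R a3@(1,3):P a4@(1,1):P a5@(2,1):R
t=5: a0@(2,1):P a1@(4,2):R a2@(3,2):R a3@(2,3):P a4@(2,1):P a5@(3,1):R

no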